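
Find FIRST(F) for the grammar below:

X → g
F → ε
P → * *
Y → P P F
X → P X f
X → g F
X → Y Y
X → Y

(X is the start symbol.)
{ ε }

To compute FIRST(F), examine every production with F on the left-hand side, reading each right-hand side left to right until a non-nullable symbol is reached.

From F → ε:
  - ε-production, so ε ∈ FIRST(F)

Collecting: FIRST(F) = { ε }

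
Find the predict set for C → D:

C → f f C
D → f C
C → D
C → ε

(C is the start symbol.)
PREDICT(C → D) = (FIRST(RHS) \ {ε}) ∪ (FOLLOW(C) if ε ∈ FIRST(RHS), i.e. RHS ⇒* ε)
FIRST(D) = { 'f' }
FIRST(D) = { 'f' }
ε ∉ FIRST(D), so FOLLOW(C) is not added.
PREDICT(C → D) = { 'f' }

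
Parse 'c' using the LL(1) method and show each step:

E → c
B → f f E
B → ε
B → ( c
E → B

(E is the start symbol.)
LL(1) parsing maintains a stack (initially the start symbol over $) and the input. At each step: if the stack top is a terminal, match it against the current input token; if it is a non-terminal N, replace it with the RHS of M[N, lookahead] (the unique production whose predict set contains the lookahead).

Stack is shown with the top on the left.

Stack  Input  Action
--------------------
E $    c $    output E → c
c $    c $    match 'c'
$      $      accept

The string is accepted.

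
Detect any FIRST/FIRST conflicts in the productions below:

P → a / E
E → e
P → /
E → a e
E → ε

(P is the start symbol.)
No FIRST/FIRST conflicts.

Productions for P:
  P → a / E: FIRST = { 'a' }
  P → /: FIRST = { '/' }
Productions for E:
  E → e: FIRST = { 'e' }
  E → a e: FIRST = { 'a' }
  E → ε: FIRST = { ε }

All alternatives of each non-terminal have pairwise disjoint FIRST sets.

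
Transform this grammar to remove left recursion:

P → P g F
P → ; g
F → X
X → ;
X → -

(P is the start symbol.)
P → ; g P'
P' → g F P'
P' → ε
F → X
X → ;
X → -

P is directly left-recursive. The standard transformation for
  A → A α₁ | ... | A α_m | β₁ | ... | β_n
is
  A  → β₁ A' | ... | β_n A'
  A' → α₁ A' | ... | α_m A' | ε

P → ; g becomes P → ; g P'
P → P g F becomes P' → g F P'
Add P' → ε

Productions for other non-terminals are unchanged:
  F → X
  X → ;
  X → -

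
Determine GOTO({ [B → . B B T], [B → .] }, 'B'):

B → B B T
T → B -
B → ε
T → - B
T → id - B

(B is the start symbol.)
{ [B → . B B T], [B → .], [B → B . B T] }

GOTO(I, 'B') = CLOSURE({ [A → αX.β] : [A → α.Xβ] ∈ I, X = 'B' })

Items with dot before 'B', with the dot advanced:
  [B → . B B T] → [B → B . B T]
Closure of the advanced items:
  [B → B . B T] has the dot before B: add [B → . B B T], [B → .]

GOTO = { [B → . B B T], [B → .], [B → B . B T] }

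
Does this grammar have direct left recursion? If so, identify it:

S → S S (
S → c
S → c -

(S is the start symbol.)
Yes, S is left-recursive

Direct left recursion occurs when N → N α for some non-terminal N (the right-hand side begins with the left-hand side itself).

S → S S (: LEFT RECURSIVE (starts with S)
S → c: starts with c
S → c -: starts with c

The grammar has direct left recursion on: S.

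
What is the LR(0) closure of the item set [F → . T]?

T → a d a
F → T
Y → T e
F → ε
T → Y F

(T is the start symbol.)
{ [F → . T], [T → . Y F], [T → . a d a], [Y → . T e] }

Start with: [F → . T]
  [F → . T] has the dot before T: add [T → . a d a], [T → . Y F]
  [T → . Y F] has the dot before Y: add [Y → . T e]
No further items can be added.

CLOSURE = { [F → . T], [T → . Y F], [T → . a d a], [Y → . T e] }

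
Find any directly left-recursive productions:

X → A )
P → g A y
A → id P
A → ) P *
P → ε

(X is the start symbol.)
No direct left recursion

X → A ): starts with A
P → g A y: starts with g
A → id P: starts with id
A → ) P *: starts with ')'
P → ε: starts with ε

No direct left recursion found.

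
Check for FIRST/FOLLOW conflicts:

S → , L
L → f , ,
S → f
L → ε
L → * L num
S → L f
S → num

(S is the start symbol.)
A FIRST/FOLLOW conflict occurs when a non-terminal N has a nullable alternative N → β (β ⇒* ε) and another alternative N → α with FIRST(α) ∩ FOLLOW(N) ≠ ∅: on such a lookahead the parser cannot decide between expanding α and letting N vanish via β.

Nullable non-terminals: L.

L: nullable alternative(s) L → ε; FOLLOW(L) = { $, 'f', 'num' }
  L → f , ,: FIRST \ {ε} = { 'f' } — overlaps FOLLOW(L) on { 'f' }: CONFLICT
  L → ε: FIRST \ {ε} = { } — this is the only nullable alternative, skip
  L → * L num: FIRST \ {ε} = { '*' } — disjoint from FOLLOW(L)

S has no nullable alternative, so no FIRST/FOLLOW check is needed there.

So the grammar has 1 FIRST/FOLLOW conflict (marked CONFLICT above).

Answer: Yes. L → f ',' ',' with FOLLOW(L) on { 'f' }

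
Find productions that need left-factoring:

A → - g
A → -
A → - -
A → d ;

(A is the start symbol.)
Left-factoring is needed when two productions for the same non-terminal
share a common prefix on the right-hand side.

Productions for A:
  A → - g
  A → -
  A → - -
  A → d ;

Found common prefix '-' in productions for A

Answer: Yes, A has productions with common prefix '-'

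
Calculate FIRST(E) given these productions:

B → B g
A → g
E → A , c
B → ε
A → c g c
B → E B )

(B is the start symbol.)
{ 'c', 'g' }

FIRST sets of the other non-terminals involved (by the same procedure, iterated to a fixed point):
  FIRST(A) = { 'c', 'g' }

From E → A , c:
  - A is a non-terminal: add FIRST(A) \ {ε} = { 'c', 'g' }
    A is not nullable, so stop

Collecting: FIRST(E) = { 'c', 'g' }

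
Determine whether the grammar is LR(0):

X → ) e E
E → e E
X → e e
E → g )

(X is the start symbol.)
Yes, the grammar is LR(0)

Augment with X' → X and build the canonical LR(0) collection (I0 = CLOSURE({[X' → . X]}), then GOTO on every symbol after a dot until no new states appear). It has 11 states:
  I0: { [X → . ) e E], [X → . e e], [X' → . X] }  — shift
  I1: { [X → ) . e E] }  — shift
  I2: { [X' → X .] }  — accept
  I3: { [X → e . e] }  — shift
  I4: { [X → e e .] }  — reduce
  I5: { [E → . e E], [E → . g )], [X → ) e . E] }  — shift
  I6: { [X → ) e E .] }  — reduce
  I7: { [E → . e E], [E → . g )], [E → e . E] }  — shift
  I8: { [E → g . )] }  — shift
  I9: { [E → g ) .] }  — reduce
  I10: { [E → e E .] }  — reduce

Every state is either a pure shift/goto state or contains exactly one complete item and nothing to shift — no conflicts. The grammar is LR(0).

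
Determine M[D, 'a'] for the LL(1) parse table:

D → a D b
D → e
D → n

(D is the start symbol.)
D → a D b

To find M[D, 'a'], we find productions for D where 'a' is in the predict set (PREDICT(N → α) = (FIRST(α) \ {ε}) ∪ (FOLLOW(N) if α ⇒* ε)).

D → a D b: PREDICT = { 'a' }
  'a' is in predict set, so this production goes in M[D, 'a']
D → e: PREDICT = { 'e' }
D → n: PREDICT = { 'n' }

M[D, 'a'] = D → a D b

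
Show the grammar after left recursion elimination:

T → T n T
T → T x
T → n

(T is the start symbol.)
T is directly left-recursive. The standard transformation for
  A → A α₁ | ... | A α_m | β₁ | ... | β_n
is
  A  → β₁ A' | ... | β_n A'
  A' → α₁ A' | ... | α_m A' | ε

T → n becomes T → n T'
T → T n T becomes T' → n T T'
T → T x becomes T' → x T'
Add T' → ε

Resulting grammar:
T → n T'
T' → n T T'
T' → x T'
T' → ε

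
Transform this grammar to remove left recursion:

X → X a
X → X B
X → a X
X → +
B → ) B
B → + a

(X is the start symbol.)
X → a X X'
X → + X'
X' → a X'
X' → B X'
X' → ε
B → ) B
B → + a

X is directly left-recursive. The standard transformation for
  A → A α₁ | ... | A α_m | β₁ | ... | β_n
is
  A  → β₁ A' | ... | β_n A'
  A' → α₁ A' | ... | α_m A' | ε

X → a X becomes X → a X X'
X → + becomes X → + X'
X → X a becomes X' → a X'
X → X B becomes X' → B X'
Add X' → ε

Productions for other non-terminals are unchanged:
  B → ) B
  B → + a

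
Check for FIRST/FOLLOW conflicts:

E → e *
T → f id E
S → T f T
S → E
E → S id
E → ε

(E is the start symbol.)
Yes. E → S id with FOLLOW(E) on { 'f', 'id' }

Nullable non-terminals: E, S.
FIRST sets used below: FIRST(S) = { 'e', 'f', 'id', ε }, FIRST(T) = { 'f' }, FIRST(E) = { 'e', 'f', 'id', ε }

E: nullable alternative(s) E → ε; FOLLOW(E) = { $, 'f', 'id' }
  E → e *: FIRST \ {ε} = { 'e' } — disjoint from FOLLOW(E)
  E → S id: FIRST \ {ε} = { 'e', 'f', 'id' } — overlaps FOLLOW(E) on { 'f', 'id' }: CONFLICT
  E → ε: FIRST \ {ε} = { } — this is the only nullable alternative, skip

S: nullable alternative(s) S → E; FOLLOW(S) = { 'id' }
  S → T f T: FIRST \ {ε} = { 'f' } — disjoint from FOLLOW(S)
  S → E: FIRST \ {ε} = { 'e', 'f', 'id' } — this is the only nullable alternative, skip

T has no nullable alternative, so no FIRST/FOLLOW check is needed there.

So the grammar has 1 FIRST/FOLLOW conflict (marked CONFLICT above).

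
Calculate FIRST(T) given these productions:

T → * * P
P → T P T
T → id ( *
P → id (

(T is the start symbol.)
From T → * * P:
  - '*' is a terminal: add '*' and stop
From T → id ( *:
  - id is a terminal: add 'id' and stop

Collecting: FIRST(T) = { '*', 'id' }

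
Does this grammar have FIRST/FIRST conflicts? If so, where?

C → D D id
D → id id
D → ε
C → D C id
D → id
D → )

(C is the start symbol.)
Yes. C → D D id / C → D C id on { ')', 'id' }; D → id id / D → id on { 'id' }

FIRST sets of the non-terminals at (or reachable through a nullable prefix from) the front of some alternative:
  FIRST(D) = { ')', 'id', ε }
  FIRST(C) = { ')', 'id' }

Productions for C:
  C → D D id: FIRST = { ')', 'id' }
  C → D C id: FIRST = { ')', 'id' }
Productions for D:
  D → id id: FIRST = { 'id' }
  D → ε: FIRST = { ε }
  D → id: FIRST = { 'id' }
  D → ): FIRST = { ')' }

Conflict for C: C → D D id and C → D C id
  Overlap: { ')', 'id' }
Conflict for D: D → id id and D → id
  Overlap: { 'id' }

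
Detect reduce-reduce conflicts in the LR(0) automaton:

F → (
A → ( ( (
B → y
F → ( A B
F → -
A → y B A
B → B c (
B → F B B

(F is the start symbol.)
No reduce-reduce conflicts

Augment with F' → F and build the canonical LR(0) collection (I0 = CLOSURE({[F' → . F]}), then GOTO on every symbol after a dot until no new states appear). It has 18 states:
  I0: { [F → . ( A B], [F → . (], [F → . -], [F' → . F] }  — shift
  I1: { [A → . ( ( (], [A → . y B A], [F → ( . A B], [F → ( .] }  — shift, reduce
  I2: { [F → - .] }  — reduce
  I3: { [F' → F .] }  — accept
  I4: { [A → ( . ( (] }  — shift
  I5: { [B → . B c (], [B → . F B B], [B → . y], [F → ( A . B], [F → . ( A B], [F → . (], [F → . -] }  — shift
  I6: { [A → y . B A], [B → . B c (], [B → . F B B], [B → . y], [F → . ( A B], [F → . (], [F → . -] }  — shift
  I7: { [A → . ( ( (], [A → . y B A], [A → y B . A], [B → B . c (] }  — shift
  I8: { [B → . B c (], [B → . F B B], [B → . y], [B → F . B B], [F → . ( A B], [F → . (], [F → . -] }  — shift
  I9: { [B → y .] }  — reduce
  I10: { [B → . B c (], [B → . F B B], [B → . y], [B → B . c (], [B → F B . B], [F → . ( A B], [F → . (], [F → . -] }  — shift
  I11: { [B → B . c (], [B → F B B .] }  — shift, reduce
  I12: { [B → B c . (] }  — shift
  I13: { [B → B c ( .] }  — reduce
  I14: { [A → y B A .] }  — reduce
  I15: { [B → B . c (], [F → ( A B .] }  — shift, reduce
  I16: { [A → ( ( . (] }  — shift
  I17: { [A → ( ( ( .] }  — reduce

No state contains more than one complete item.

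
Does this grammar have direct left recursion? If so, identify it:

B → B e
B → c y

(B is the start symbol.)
B → B e: LEFT RECURSIVE (starts with B)
B → c y: starts with c

The grammar has direct left recursion on: B.

Answer: Yes, B is left-recursive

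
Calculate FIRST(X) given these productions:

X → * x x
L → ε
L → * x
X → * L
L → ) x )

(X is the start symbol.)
To compute FIRST(X), examine every production with X on the left-hand side, reading each right-hand side left to right until a non-nullable symbol is reached.

From X → * x x:
  - '*' is a terminal: add '*' and stop
From X → * L:
  - '*' is a terminal: add '*' and stop

Collecting: FIRST(X) = { '*' }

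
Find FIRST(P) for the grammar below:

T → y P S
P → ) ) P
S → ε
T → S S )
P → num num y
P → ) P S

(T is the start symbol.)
From P → ) ) P:
  - ')' is a terminal: add ')' and stop
From P → num num y:
  - num is a terminal: add 'num' and stop
From P → ) P S:
  - ')' is a terminal: add ')' and stop

Collecting: FIRST(P) = { ')', 'num' }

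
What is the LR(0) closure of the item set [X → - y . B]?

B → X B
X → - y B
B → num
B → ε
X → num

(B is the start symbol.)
{ [B → . X B], [B → . num], [B → .], [X → - y . B], [X → . - y B], [X → . num] }

Start with: [X → - y . B]
  [X → - y . B] has the dot before B: add [B → . X B], [B → . num], [B → .]
  [B → . X B] has the dot before X: add [X → . - y B], [X → . num]
No further items can be added.

CLOSURE = { [B → . X B], [B → . num], [B → .], [X → - y . B], [X → . - y B], [X → . num] }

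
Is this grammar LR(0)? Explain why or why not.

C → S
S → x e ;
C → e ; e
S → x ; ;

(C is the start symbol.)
Yes, the grammar is LR(0)

A grammar is LR(0) if no state in the canonical LR(0) collection has:
  - both a shift item (dot before a terminal) and a complete item (shift-reduce conflict), or
  - two or more complete items (reduce-reduce conflict; the accept item [C' → C .] counts as a complete item here).

Augment with C' → C and build the canonical LR(0) collection (I0 = CLOSURE({[C' → . C]}), then GOTO on every symbol after a dot until no new states appear). It has 11 states:
  I0: { [C → . S], [C → . e ; e], [C' → . C], [S → . x ; ;], [S → . x e ;] }  — shift
  I1: { [C' → C .] }  — accept
  I2: { [C → S .] }  — reduce
  I3: { [C → e . ; e] }  — shift
  I4: { [S → x . ; ;], [S → x . e ;] }  — shift
  I5: { [S → x ; . ;] }  — shift
  I6: { [S → x e . ;] }  — shift
  I7: { [S → x e ; .] }  — reduce
  I8: { [S → x ; ; .] }  — reduce
  I9: { [C → e ; . e] }  — shift
  I10: { [C → e ; e .] }  — reduce

Every state is either a pure shift/goto state or contains exactly one complete item and nothing to shift — no conflicts. The grammar is LR(0).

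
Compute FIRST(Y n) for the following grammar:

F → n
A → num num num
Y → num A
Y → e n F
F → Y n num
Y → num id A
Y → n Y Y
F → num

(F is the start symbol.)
FIRST sets of the non-terminals involved (from the grammar, by fixed-point iteration):
  FIRST(Y) = { 'e', 'n', 'num' }

To compute FIRST(Y n), process the symbols left to right:
Symbol Y is a non-terminal. Add FIRST(Y) \ {ε} = { 'e', 'n', 'num' }
Y is not nullable (ε ∉ FIRST(Y)), so stop here.
FIRST(Y n) = { 'e', 'n', 'num' }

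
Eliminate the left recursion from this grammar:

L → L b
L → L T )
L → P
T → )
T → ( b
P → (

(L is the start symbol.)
L is directly left-recursive. The standard transformation for
  A → A α₁ | ... | A α_m | β₁ | ... | β_n
is
  A  → β₁ A' | ... | β_n A'
  A' → α₁ A' | ... | α_m A' | ε

L → P becomes L → P L'
L → L b becomes L' → b L'
L → L T ) becomes L' → T ) L'
Add L' → ε

Productions for other non-terminals are unchanged:
  T → )
  T → ( b
  P → (

Resulting grammar:
L → P L'
L' → b L'
L' → T ) L'
L' → ε
T → )
T → ( b
P → (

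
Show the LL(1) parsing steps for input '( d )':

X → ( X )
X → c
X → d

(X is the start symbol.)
LL(1) parsing maintains a stack (initially the start symbol over $) and the input. At each step: if the stack top is a terminal, match it against the current input token; if it is a non-terminal N, replace it with the RHS of M[N, lookahead] (the unique production whose predict set contains the lookahead).

Stack is shown with the top on the left.

Stack    Input    Action
------------------------
X $      ( d ) $  output X → ( X )
( X ) $  ( d ) $  match '('
X ) $    d ) $    output X → d
d ) $    d ) $    match 'd'
) $      ) $      match ')'
$        $        accept

The string is accepted.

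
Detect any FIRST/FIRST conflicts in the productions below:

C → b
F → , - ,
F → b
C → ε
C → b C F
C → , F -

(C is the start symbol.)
Yes. C → b / C → b C F on { 'b' }

A FIRST/FIRST conflict occurs when two productions N → α and N → β for the same non-terminal have FIRST(α) ∩ FIRST(β) ≠ ∅ (with ε ∈ FIRST of a nullable right-hand side, so two nullable alternatives also conflict).

Productions for C:
  C → b: FIRST = { 'b' }
  C → ε: FIRST = { ε }
  C → b C F: FIRST = { 'b' }
  C → , F -: FIRST = { ',' }
Productions for F:
  F → , - ,: FIRST = { ',' }
  F → b: FIRST = { 'b' }

Conflict for C: C → b and C → b C F
  Overlap: { 'b' }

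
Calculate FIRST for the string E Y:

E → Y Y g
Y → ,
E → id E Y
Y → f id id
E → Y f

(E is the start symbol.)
FIRST sets of the non-terminals involved (from the grammar, by fixed-point iteration):
  FIRST(E) = { ',', 'f', 'id' }

To compute FIRST(E Y), process the symbols left to right:
Symbol E is a non-terminal. Add FIRST(E) \ {ε} = { ',', 'f', 'id' }
E is not nullable (ε ∉ FIRST(E)), so stop here.
FIRST(E Y) = { ',', 'f', 'id' }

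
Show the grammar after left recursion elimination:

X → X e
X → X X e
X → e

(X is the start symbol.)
X → e X'
X' → e X'
X' → X e X'
X' → ε

X is directly left-recursive. The standard transformation for
  A → A α₁ | ... | A α_m | β₁ | ... | β_n
is
  A  → β₁ A' | ... | β_n A'
  A' → α₁ A' | ... | α_m A' | ε

X → e becomes X → e X'
X → X e becomes X' → e X'
X → X X e becomes X' → X e X'
Add X' → ε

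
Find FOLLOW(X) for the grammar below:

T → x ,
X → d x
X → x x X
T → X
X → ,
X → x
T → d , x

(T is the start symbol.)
{ $ }

In X → x x X: X is at the end; this adds FOLLOW(X) to itself — nothing new
In T → X: X is at the end, add FOLLOW(T)

The FOLLOW sets referred to above (computed the same way, to a fixed point):
  FOLLOW(T) = { $ }

Taking the union: FOLLOW(X) = { $ }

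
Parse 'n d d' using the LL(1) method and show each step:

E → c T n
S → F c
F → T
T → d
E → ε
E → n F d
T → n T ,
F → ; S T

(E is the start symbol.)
Stack is shown with the top on the left.

Stack    Input    Action
------------------------
E $      n d d $  output E → n F d
n F d $  n d d $  match 'n'
F d $    d d $    output F → T
T d $    d d $    output T → d
d d $    d d $    match 'd'
d $      d $      match 'd'
$        $        accept

The string is accepted.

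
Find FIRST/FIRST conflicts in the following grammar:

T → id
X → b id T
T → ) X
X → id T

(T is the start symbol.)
A FIRST/FIRST conflict occurs when two productions N → α and N → β for the same non-terminal have FIRST(α) ∩ FIRST(β) ≠ ∅ (with ε ∈ FIRST of a nullable right-hand side, so two nullable alternatives also conflict).

Productions for T:
  T → id: FIRST = { 'id' }
  T → ) X: FIRST = { ')' }
Productions for X:
  X → b id T: FIRST = { 'b' }
  X → id T: FIRST = { 'id' }

All alternatives of each non-terminal have pairwise disjoint FIRST sets.

Answer: No FIRST/FIRST conflicts.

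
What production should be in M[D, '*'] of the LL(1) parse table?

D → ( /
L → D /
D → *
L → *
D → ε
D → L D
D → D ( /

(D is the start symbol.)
To find M[D, '*'], we find productions for D where '*' is in the predict set (PREDICT(N → α) = (FIRST(α) \ {ε}) ∪ (FOLLOW(N) if α ⇒* ε)).

Relevant sets:
  FIRST(L) = { '(', '*', '/' }
  FIRST(D) = { '(', '*', '/', ε }
  FOLLOW(D) = { $, '(', '/' }

D → ( /: PREDICT = { '(' }
D → *: PREDICT = { '*' }
  '*' is in predict set, so this production goes in M[D, '*']
D → ε: PREDICT = { $, '(', '/' }
D → L D: PREDICT = { '(', '*', '/' }
  '*' is in predict set, so this production goes in M[D, '*']
D → D ( /: PREDICT = { '(', '*', '/' }
  '*' is in predict set, so this production goes in M[D, '*']

M[D, '*'] = D → *, D → L D, D → D ( /  (a multiply-defined cell — the grammar is not LL(1))

Answer: D → *, D → L D, D → D ( /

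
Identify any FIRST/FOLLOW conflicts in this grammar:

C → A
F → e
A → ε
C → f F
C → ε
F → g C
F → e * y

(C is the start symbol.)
A FIRST/FOLLOW conflict occurs when a non-terminal N has a nullable alternative N → β (β ⇒* ε) and another alternative N → α with FIRST(α) ∩ FOLLOW(N) ≠ ∅: on such a lookahead the parser cannot decide between expanding α and letting N vanish via β.

Nullable non-terminals: A, C.
FIRST sets used below: FIRST(A) = { ε }
A has a nullable alternative but only one production, so nothing to check.

C: nullable alternative(s) C → A, C → ε; FOLLOW(C) = { $ }
  C → A: FIRST \ {ε} = { } — disjoint from FOLLOW(C)
  C → f F: FIRST \ {ε} = { 'f' } — disjoint from FOLLOW(C)
  C → ε: FIRST \ {ε} = { } — disjoint from FOLLOW(C)

F has no nullable alternative, so no FIRST/FOLLOW check is needed there.

No FIRST/FOLLOW conflicts found.

Answer: No FIRST/FOLLOW conflicts.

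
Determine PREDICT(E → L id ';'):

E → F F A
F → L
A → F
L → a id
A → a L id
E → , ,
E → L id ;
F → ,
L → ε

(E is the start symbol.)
PREDICT(E → L id ';') = (FIRST(RHS) \ {ε}) ∪ (FOLLOW(E) if ε ∈ FIRST(RHS), i.e. RHS ⇒* ε)
FIRST(L) = { 'a', ε }
FIRST(L id ';') = { 'a', 'id' }
ε ∉ FIRST(L id ';'), so FOLLOW(E) is not added.
PREDICT(E → L id ';') = { 'a', 'id' }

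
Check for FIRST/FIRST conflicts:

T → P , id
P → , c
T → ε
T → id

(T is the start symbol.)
A FIRST/FIRST conflict occurs when two productions N → α and N → β for the same non-terminal have FIRST(α) ∩ FIRST(β) ≠ ∅ (with ε ∈ FIRST of a nullable right-hand side, so two nullable alternatives also conflict).

FIRST sets of the non-terminals at (or reachable through a nullable prefix from) the front of some alternative:
  FIRST(P) = { ',' }

Productions for T:
  T → P , id: FIRST = { ',' }
  T → ε: FIRST = { ε }
  T → id: FIRST = { 'id' }
P has only one production, so no FIRST/FIRST conflict is possible there.

All alternatives of each non-terminal have pairwise disjoint FIRST sets.

Answer: No FIRST/FIRST conflicts.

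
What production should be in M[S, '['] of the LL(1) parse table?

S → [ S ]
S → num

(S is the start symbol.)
S → [ S ]

To find M[S, '['], we find productions for S where '[' is in the predict set (PREDICT(N → α) = (FIRST(α) \ {ε}) ∪ (FOLLOW(N) if α ⇒* ε)).

S → [ S ]: PREDICT = { '[' }
  '[' is in predict set, so this production goes in M[S, '[']
S → num: PREDICT = { 'num' }

M[S, '['] = S → [ S ]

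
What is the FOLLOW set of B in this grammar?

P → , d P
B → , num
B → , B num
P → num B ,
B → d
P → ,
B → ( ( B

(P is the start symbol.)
{ ',', 'num' }

In B → , B num: B is followed by num, add FIRST(num) \ {ε} = { 'num' }
In P → num B ,: B is followed by ',', add FIRST(',') \ {ε} = { ',' }
In B → ( ( B: B is at the end; this adds FOLLOW(B) to itself — nothing new

Taking the union: FOLLOW(B) = { ',', 'num' }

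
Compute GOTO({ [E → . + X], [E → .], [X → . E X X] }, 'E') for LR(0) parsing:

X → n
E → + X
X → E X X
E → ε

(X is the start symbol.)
GOTO(I, 'E') = CLOSURE({ [A → αX.β] : [A → α.Xβ] ∈ I, X = 'E' })

Items with dot before 'E', with the dot advanced:
  [X → . E X X] → [X → E . X X]
Closure of the advanced items:
  [X → E . X X] has the dot before X: add [X → . n], [X → . E X X]
  [X → . E X X] has the dot before E: add [E → . + X], [E → .]

GOTO = { [E → . + X], [E → .], [X → . E X X], [X → . n], [X → E . X X] }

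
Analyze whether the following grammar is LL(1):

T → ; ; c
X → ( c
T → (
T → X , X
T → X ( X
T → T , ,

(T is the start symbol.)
No. Predict set conflict for T: { ';' }

A grammar is LL(1) if for each non-terminal N with multiple productions, the predict sets of those productions are pairwise disjoint, where PREDICT(N → α) = (FIRST(α) \ {ε}) ∪ (FOLLOW(N) if α ⇒* ε).

Relevant sets:
  FIRST(X) = { '(' }
  FIRST(T) = { '(', ';' }

For T:
  PREDICT(T → ';' ';' c) = { ';' }
  PREDICT(T → '(') = { '(' }
  PREDICT(T → X ',' X) = { '(' }
  PREDICT(T → X '(' X) = { '(' }
  PREDICT(T → T ',' ',') = { '(', ';' }
X has a single production, so nothing to check there.

Conflict found: Predict set conflict for T: { ';' }
The grammar is NOT LL(1).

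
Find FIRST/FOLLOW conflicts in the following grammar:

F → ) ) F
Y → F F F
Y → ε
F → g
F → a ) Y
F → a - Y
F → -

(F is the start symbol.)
A FIRST/FOLLOW conflict occurs when a non-terminal N has a nullable alternative N → β (β ⇒* ε) and another alternative N → α with FIRST(α) ∩ FOLLOW(N) ≠ ∅: on such a lookahead the parser cannot decide between expanding α and letting N vanish via β.

Nullable non-terminals: Y.
FIRST sets used below: FIRST(F) = { ')', '-', 'a', 'g' }

Y: nullable alternative(s) Y → ε; FOLLOW(Y) = { $, ')', '-', 'a', 'g' }
  Y → F F F: FIRST \ {ε} = { ')', '-', 'a', 'g' } — overlaps FOLLOW(Y) on { ')', '-', 'a', 'g' }: CONFLICT
  Y → ε: FIRST \ {ε} = { } — this is the only nullable alternative, skip

F has no nullable alternative, so no FIRST/FOLLOW check is needed there.

So the grammar has 1 FIRST/FOLLOW conflict (marked CONFLICT above).

Answer: Yes. Y → F F F with FOLLOW(Y) on { ')', '-', 'a', 'g' }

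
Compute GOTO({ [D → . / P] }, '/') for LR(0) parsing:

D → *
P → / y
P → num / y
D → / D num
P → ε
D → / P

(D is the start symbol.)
GOTO(I, '/') = CLOSURE({ [A → αX.β] : [A → α.Xβ] ∈ I, X = '/' })

Items with dot before '/', with the dot advanced:
  [D → . / P] → [D → / . P]
Closure of the advanced items:
  [D → / . P] has the dot before P: add [P → . / y], [P → . num / y], [P → .]

GOTO = { [D → / . P], [P → . / y], [P → . num / y], [P → .] }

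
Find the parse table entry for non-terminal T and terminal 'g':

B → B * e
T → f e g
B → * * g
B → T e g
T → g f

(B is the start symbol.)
T → g f

To find M[T, 'g'], we find productions for T where 'g' is in the predict set (PREDICT(N → α) = (FIRST(α) \ {ε}) ∪ (FOLLOW(N) if α ⇒* ε)).

T → f e g: PREDICT = { 'f' }
T → g f: PREDICT = { 'g' }
  'g' is in predict set, so this production goes in M[T, 'g']

M[T, 'g'] = T → g f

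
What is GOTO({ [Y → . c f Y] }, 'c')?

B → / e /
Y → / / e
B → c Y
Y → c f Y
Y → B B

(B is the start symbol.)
GOTO(I, 'c') = CLOSURE({ [A → αX.β] : [A → α.Xβ] ∈ I, X = 'c' })

Items with dot before 'c', with the dot advanced:
  [Y → . c f Y] → [Y → c . f Y]
Closure adds nothing (no advanced item has the dot before a non-terminal).

GOTO = { [Y → c . f Y] }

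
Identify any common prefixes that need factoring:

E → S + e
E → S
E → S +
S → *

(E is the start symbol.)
Left-factoring is needed when two productions for the same non-terminal
share a common prefix on the right-hand side.

Productions for E:
  E → S + e
  E → S
  E → S +

Found common prefix 'S' in productions for E

Answer: Yes, E has productions with common prefix 'S'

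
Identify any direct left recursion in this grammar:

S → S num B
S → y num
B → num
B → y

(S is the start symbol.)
Yes, S is left-recursive

Direct left recursion occurs when N → N α for some non-terminal N (the right-hand side begins with the left-hand side itself).

S → S num B: LEFT RECURSIVE (starts with S)
S → y num: starts with y
B → num: starts with num
B → y: starts with y

The grammar has direct left recursion on: S.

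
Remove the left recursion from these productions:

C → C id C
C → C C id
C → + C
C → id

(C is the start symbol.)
C → + C C'
C → id C'
C' → id C C'
C' → C id C'
C' → ε

C is directly left-recursive. The standard transformation for
  A → A α₁ | ... | A α_m | β₁ | ... | β_n
is
  A  → β₁ A' | ... | β_n A'
  A' → α₁ A' | ... | α_m A' | ε

C → + C becomes C → + C C'
C → id becomes C → id C'
C → C id C becomes C' → id C C'
C → C C id becomes C' → C id C'
Add C' → ε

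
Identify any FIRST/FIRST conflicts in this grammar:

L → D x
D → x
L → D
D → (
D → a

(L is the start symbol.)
FIRST sets of the non-terminals at (or reachable through a nullable prefix from) the front of some alternative:
  FIRST(D) = { '(', 'a', 'x' }

Productions for L:
  L → D x: FIRST = { '(', 'a', 'x' }
  L → D: FIRST = { '(', 'a', 'x' }
Productions for D:
  D → x: FIRST = { 'x' }
  D → (: FIRST = { '(' }
  D → a: FIRST = { 'a' }

Conflict for L: L → D x and L → D
  Overlap: { '(', 'a', 'x' }

Answer: Yes. L → D x / L → D on { '(', 'a', 'x' }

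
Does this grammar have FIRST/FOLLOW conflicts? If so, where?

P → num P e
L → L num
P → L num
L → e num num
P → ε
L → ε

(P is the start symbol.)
A FIRST/FOLLOW conflict occurs when a non-terminal N has a nullable alternative N → β (β ⇒* ε) and another alternative N → α with FIRST(α) ∩ FOLLOW(N) ≠ ∅: on such a lookahead the parser cannot decide between expanding α and letting N vanish via β.

Nullable non-terminals: L, P.
FIRST sets used below: FIRST(L) = { 'e', 'num', ε }

L: nullable alternative(s) L → ε; FOLLOW(L) = { 'num' }
  L → L num: FIRST \ {ε} = { 'e', 'num' } — overlaps FOLLOW(L) on { 'num' }: CONFLICT
  L → e num num: FIRST \ {ε} = { 'e' } — disjoint from FOLLOW(L)
  L → ε: FIRST \ {ε} = { } — this is the only nullable alternative, skip

P: nullable alternative(s) P → ε; FOLLOW(P) = { $, 'e' }
  P → num P e: FIRST \ {ε} = { 'num' } — disjoint from FOLLOW(P)
  P → L num: FIRST \ {ε} = { 'e', 'num' } — overlaps FOLLOW(P) on { 'e' }: CONFLICT
  P → ε: FIRST \ {ε} = { } — this is the only nullable alternative, skip

So the grammar has 2 FIRST/FOLLOW conflicts (marked CONFLICT above).

Answer: Yes. P → L num with FOLLOW(P) on { 'e' }; L → L num with FOLLOW(L) on { 'num' }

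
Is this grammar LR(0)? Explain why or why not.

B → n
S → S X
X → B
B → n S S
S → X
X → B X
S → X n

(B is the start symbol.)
Augment with B' → B and build the canonical LR(0) collection (I0 = CLOSURE({[B' → . B]}), then GOTO on every symbol after a dot until no new states appear). It has 11 states:
  I0: { [B → . n S S], [B → . n], [B' → . B] }  — shift
  I1: { [B' → B .] }  — accept
  I2: { [B → . n S S], [B → . n], [B → n . S S], [B → n .], [S → . S X], [S → . X n], [S → . X], [X → . B X], [X → . B] }  — shift, reduce
  I3: { [B → . n S S], [B → . n], [X → . B X], [X → . B], [X → B . X], [X → B .] }  — shift, reduce
  I4: { [B → . n S S], [B → . n], [B → n S . S], [S → . S X], [S → . X n], [S → . X], [S → S . X], [X → . B X], [X → . B] }  — shift
  I5: { [S → X . n], [S → X .] }  — shift, reduce
  I6: { [S → X n .] }  — reduce
  I7: { [B → . n S S], [B → . n], [B → n S S .], [S → S . X], [X → . B X], [X → . B] }  — shift, reduce
  I8: { [S → S X .], [S → X . n], [S → X .] }  — shift, 2 reduces
  I9: { [S → S X .] }  — reduce
  I10: { [X → B X .] }  — reduce

Conflict in state I2:
  Shift-reduce conflict between [B → n .] and [B → . n]
So the grammar is NOT LR(0).

Answer: No. Shift-reduce conflict between [B → n .] and [B → . n]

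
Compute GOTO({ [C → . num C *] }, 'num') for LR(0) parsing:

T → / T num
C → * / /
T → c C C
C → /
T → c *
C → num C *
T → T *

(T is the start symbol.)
GOTO(I, 'num') = CLOSURE({ [A → αX.β] : [A → α.Xβ] ∈ I, X = 'num' })

Items with dot before 'num', with the dot advanced:
  [C → . num C *] → [C → num . C *]
Closure of the advanced items:
  [C → num . C *] has the dot before C: add [C → . * / /], [C → . /], [C → . num C *]

GOTO = { [C → . * / /], [C → . /], [C → . num C *], [C → num . C *] }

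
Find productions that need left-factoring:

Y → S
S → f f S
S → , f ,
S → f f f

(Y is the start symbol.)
Yes, S has productions with common prefix 'f f'

Left-factoring is needed when two productions for the same non-terminal
share a common prefix on the right-hand side.

Productions for S:
  S → f f S
  S → , f ,
  S → f f f

Found common prefix 'f f' in productions for S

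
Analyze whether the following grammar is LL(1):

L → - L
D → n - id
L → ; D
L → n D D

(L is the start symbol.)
A grammar is LL(1) if for each non-terminal N with multiple productions, the predict sets of those productions are pairwise disjoint, where PREDICT(N → α) = (FIRST(α) \ {ε}) ∪ (FOLLOW(N) if α ⇒* ε).

For L:
  PREDICT(L → '-' L) = { '-' }
  PREDICT(L → ';' D) = { ';' }
  PREDICT(L → n D D) = { 'n' }
D has a single production, so nothing to check there.

All predict sets are disjoint. The grammar IS LL(1).

Answer: Yes, the grammar is LL(1).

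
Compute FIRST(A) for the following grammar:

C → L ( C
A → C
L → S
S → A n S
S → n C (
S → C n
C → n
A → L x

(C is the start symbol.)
FIRST sets of the other non-terminals involved (by the same procedure, iterated to a fixed point):
  FIRST(C) = { 'n' }
  FIRST(L) = { 'n' }

From A → C:
  - C is a non-terminal: add FIRST(C) \ {ε} = { 'n' }
    C is not nullable, so stop
From A → L x:
  - L is a non-terminal: add FIRST(L) \ {ε} = { 'n' }
    L is not nullable, so stop

Collecting: FIRST(A) = { 'n' }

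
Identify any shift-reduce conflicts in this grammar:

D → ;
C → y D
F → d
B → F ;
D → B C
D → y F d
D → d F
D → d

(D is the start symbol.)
Yes — I5: [D → d .] vs [F → . d]

Augment with D' → D and build the canonical LR(0) collection (I0 = CLOSURE({[D' → . D]}), then GOTO on every symbol after a dot until no new states appear). It has 15 states:
  I0: { [B → . F ;], [D → . ;], [D → . B C], [D → . d F], [D → . d], [D → . y F d], [D' → . D], [F → . d] }  — shift
  I1: { [D → ; .] }  — reduce
  I2: { [C → . y D], [D → B . C] }  — shift
  I3: { [D' → D .] }  — accept
  I4: { [B → F . ;] }  — shift
  I5: { [D → d . F], [D → d .], [F → . d], [F → d .] }  — shift, 2 reduces
  I6: { [D → y . F d], [F → . d] }  — shift
  I7: { [D → y F . d] }  — shift
  I8: { [F → d .] }  — reduce
  I9: { [D → y F d .] }  — reduce
  I10: { [D → d F .] }  — reduce
  I11: { [B → F ; .] }  — reduce
  I12: { [D → B C .] }  — reduce
  I13: { [B → . F ;], [C → y . D], [D → . ;], [D → . B C], [D → . d F], [D → . d], [D → . y F d], [F → . d] }  — shift
  I14: { [C → y D .] }  — reduce

I5 contains reduce items [D → d .], [F → d .] and shift item [F → . d] — shift-reduce conflict.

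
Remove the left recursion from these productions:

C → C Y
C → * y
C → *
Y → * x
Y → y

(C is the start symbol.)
C is directly left-recursive. The standard transformation for
  A → A α₁ | ... | A α_m | β₁ | ... | β_n
is
  A  → β₁ A' | ... | β_n A'
  A' → α₁ A' | ... | α_m A' | ε

C → * y becomes C → * y C'
C → * becomes C → * C'
C → C Y becomes C' → Y C'
Add C' → ε

Productions for other non-terminals are unchanged:
  Y → * x
  Y → y

Resulting grammar:
C → * y C'
C → * C'
C' → Y C'
C' → ε
Y → * x
Y → y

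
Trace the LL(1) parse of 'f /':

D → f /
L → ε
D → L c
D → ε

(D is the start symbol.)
Stack is shown with the top on the left.

Stack  Input  Action
--------------------
D $    f / $  output D → f /
f / $  f / $  match 'f'
/ $    / $    match '/'
$      $      accept

The string is accepted.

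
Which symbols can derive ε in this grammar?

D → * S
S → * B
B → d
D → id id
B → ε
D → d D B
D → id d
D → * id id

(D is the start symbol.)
{ 'B' }

A non-terminal is nullable if it can derive ε (the empty string): either it has an ε-production, or it has a production whose right-hand side consists entirely of nullable non-terminals.

ε-productions: B → ε
So B is immediately nullable.
No further non-terminal can be added: every production for the remaining non-terminals contains a terminal or a non-nullable non-terminal.
Nullable = { 'B' }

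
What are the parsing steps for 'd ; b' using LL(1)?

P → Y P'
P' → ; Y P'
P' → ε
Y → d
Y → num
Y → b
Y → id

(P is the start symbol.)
LL(1) parsing maintains a stack (initially the start symbol over $) and the input. At each step: if the stack top is a terminal, match it against the current input token; if it is a non-terminal N, replace it with the RHS of M[N, lookahead] (the unique production whose predict set contains the lookahead).

Stack is shown with the top on the left.

Stack     Input    Action
-------------------------
P $       d ; b $  output P → Y P'
Y P' $    d ; b $  output Y → d
d P' $    d ; b $  match 'd'
P' $      ; b $    output P' → ; Y P'
; Y P' $  ; b $    match ';'
Y P' $    b $      output Y → b
b P' $    b $      match 'b'
P' $      $        output P' → ε
$         $        accept

The string is accepted.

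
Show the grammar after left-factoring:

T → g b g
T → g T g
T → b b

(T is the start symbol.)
Left-factoring transforms A → αβ₁ | αβ₂ into A → αA' and A' → β₁ | β₂
(α is the longest common prefix among the alternatives). Repeat until
no nonterminal has two alternatives with a common prefix.

Round 1: T has alternatives sharing prefix 'g'. Introduce T': T → g T'
  Add: T' → b g
  Add: T' → T g

No remaining common prefixes — done.

Resulting grammar:
T → g T'
T' → b g
T' → T g
T → b b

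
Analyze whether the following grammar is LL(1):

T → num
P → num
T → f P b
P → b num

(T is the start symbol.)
A grammar is LL(1) if for each non-terminal N with multiple productions, the predict sets of those productions are pairwise disjoint, where PREDICT(N → α) = (FIRST(α) \ {ε}) ∪ (FOLLOW(N) if α ⇒* ε).

For T:
  PREDICT(T → num) = { 'num' }
  PREDICT(T → f P b) = { 'f' }
For P:
  PREDICT(P → num) = { 'num' }
  PREDICT(P → b num) = { 'b' }

All predict sets are disjoint. The grammar IS LL(1).

Answer: Yes, the grammar is LL(1).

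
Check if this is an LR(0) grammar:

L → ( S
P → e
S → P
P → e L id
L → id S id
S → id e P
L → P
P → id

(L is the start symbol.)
Augment with L' → L and build the canonical LR(0) collection (I0 = CLOSURE({[L' → . L]}), then GOTO on every symbol after a dot until no new states appear). It has 16 states:
  I0: { [L → . ( S], [L → . P], [L → . id S id], [L' → . L], [P → . e L id], [P → . e], [P → . id] }  — shift
  I1: { [L → ( . S], [P → . e L id], [P → . e], [P → . id], [S → . P], [S → . id e P] }  — shift
  I2: { [L' → L .] }  — accept
  I3: { [L → P .] }  — reduce
  I4: { [L → . ( S], [L → . P], [L → . id S id], [P → . e L id], [P → . e], [P → . id], [P → e . L id], [P → e .] }  — shift, reduce
  I5: { [L → id . S id], [P → . e L id], [P → . e], [P → . id], [P → id .], [S → . P], [S → . id e P] }  — shift, reduce
  I6: { [S → P .] }  — reduce
  I7: { [L → id S . id] }  — shift
  I8: { [P → id .], [S → id . e P] }  — shift, reduce
  I9: { [P → . e L id], [P → . e], [P → . id], [S → id e . P] }  — shift
  I10: { [S → id e P .] }  — reduce
  I11: { [P → id .] }  — reduce
  I12: { [L → id S id .] }  — reduce
  I13: { [P → e L . id] }  — shift
  I14: { [P → e L id .] }  — reduce
  I15: { [L → ( S .] }  — reduce

Conflict in state I4:
  Shift-reduce conflict between [P → e .] and [L → . ( S]
So the grammar is NOT LR(0).

Answer: No. Shift-reduce conflict between [P → e .] and [L → . ( S]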